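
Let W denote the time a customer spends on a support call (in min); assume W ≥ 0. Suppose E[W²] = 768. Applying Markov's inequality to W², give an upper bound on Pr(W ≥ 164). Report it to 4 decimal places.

Since W ≥ 0, the event {W ≥ 164} is the same as {W² ≥ 26896}.
Markov's inequality applied to W² gives Pr(W² ≥ 26896) ≤ E[W²]/26896 = 768/26896 = 0.0286.

0.0286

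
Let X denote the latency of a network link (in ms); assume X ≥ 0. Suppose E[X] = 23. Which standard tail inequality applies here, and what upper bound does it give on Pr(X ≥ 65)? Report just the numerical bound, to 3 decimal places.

Only the mean of a non-negative variable is known, so Markov's inequality is the applicable tail bound.
Markov's inequality: for a non-negative random variable, Pr(X ≥ a) ≤ E[X]/a.
Here E[X] = 23 and a = 65, so the bound is 23/65 = 0.3538.

0.354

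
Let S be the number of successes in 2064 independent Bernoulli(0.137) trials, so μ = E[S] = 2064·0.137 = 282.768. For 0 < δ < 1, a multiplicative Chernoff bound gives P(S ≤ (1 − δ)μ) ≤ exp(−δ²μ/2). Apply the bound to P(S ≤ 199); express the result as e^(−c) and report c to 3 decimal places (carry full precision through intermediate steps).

Write 199 = (1 − δ)μ, so δ = 1 − 199/282.768 = 0.2962429…
Then the exponent is δ²μ/2 = (μ − 199)²/(2μ) = 12.407836.

12.408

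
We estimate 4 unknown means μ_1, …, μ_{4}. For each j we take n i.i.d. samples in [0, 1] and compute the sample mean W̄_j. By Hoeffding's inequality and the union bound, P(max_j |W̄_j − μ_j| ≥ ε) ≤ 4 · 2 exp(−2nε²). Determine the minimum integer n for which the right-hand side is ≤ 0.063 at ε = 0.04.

Need 2·4·exp(−2nε²) ≤ 0.063, i.e. exp(−2nε²) ≤ 0.063/8.
So 2nε² ≥ ln(8/0.063) = 4.844062.
Hence n ≥ 4.844062/(2·0.04²) = 1513.769.
The smallest integer n is 1514.

1514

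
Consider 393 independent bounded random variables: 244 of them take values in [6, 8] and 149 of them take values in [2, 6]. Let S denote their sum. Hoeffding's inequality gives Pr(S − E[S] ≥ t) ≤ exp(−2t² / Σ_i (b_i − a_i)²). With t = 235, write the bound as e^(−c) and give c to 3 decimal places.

Σ(b_i − a_i)² = 244·2² + 149·4² = 3360.
c = 2t² / 3360 = 2·235² / 3360 = 32.8720.

32.872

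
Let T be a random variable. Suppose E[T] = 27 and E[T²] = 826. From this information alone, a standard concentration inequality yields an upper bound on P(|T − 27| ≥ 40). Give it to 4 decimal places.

0.0606

The first two moments determine the variance, so Chebyshev's inequality is the sharpest standard bound available.
Var(T) = E[T²] − (E[T])² = 826 − 729 = 97.
Chebyshev's inequality: P(|T − μ| ≥ t) ≤ Var(T)/t² = 97/1600 = 0.0606.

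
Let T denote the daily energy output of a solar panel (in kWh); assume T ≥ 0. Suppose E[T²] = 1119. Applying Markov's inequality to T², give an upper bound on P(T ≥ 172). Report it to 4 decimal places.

0.0378

Since T ≥ 0, the event {T ≥ 172} is the same as {T² ≥ 29584}.
Markov's inequality applied to T² gives P(T² ≥ 29584) ≤ E[T²]/29584 = 1119/29584 = 0.0378.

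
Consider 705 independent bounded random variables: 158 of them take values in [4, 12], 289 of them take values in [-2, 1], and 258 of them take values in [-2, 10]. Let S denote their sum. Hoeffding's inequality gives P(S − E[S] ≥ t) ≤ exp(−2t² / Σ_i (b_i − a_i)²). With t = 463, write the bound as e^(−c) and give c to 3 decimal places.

Σ(b_i − a_i)² = 158·8² + 289·3² + 258·12² = 49865.
c = 2t² / 49865 = 2·463² / 49865 = 8.5980.

8.598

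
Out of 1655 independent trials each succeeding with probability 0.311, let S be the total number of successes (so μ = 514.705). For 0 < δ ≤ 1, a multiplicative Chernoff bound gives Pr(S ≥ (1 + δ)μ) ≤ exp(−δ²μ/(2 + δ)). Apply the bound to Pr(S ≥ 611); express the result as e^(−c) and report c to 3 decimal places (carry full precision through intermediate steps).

8.237

Write 611 = (1 + δ)μ, so δ = 611/514.705 − 1 = 0.1870877…
Then the exponent is δ²μ/(2 + δ) = (611 − μ)² / (μ·(2 + δ)) = 8.237262.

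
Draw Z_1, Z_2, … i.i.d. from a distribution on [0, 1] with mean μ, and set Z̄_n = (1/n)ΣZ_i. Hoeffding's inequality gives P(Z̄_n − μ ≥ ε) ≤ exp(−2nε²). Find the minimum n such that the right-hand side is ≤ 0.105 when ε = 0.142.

Require exp(−2nε²) ≤ 0.105, i.e. 2nε² ≥ ln(1/0.105) = 2.253795.
So n ≥ 2.253795 / (2·0.142²) = 55.887.
The smallest integer n is 56.

56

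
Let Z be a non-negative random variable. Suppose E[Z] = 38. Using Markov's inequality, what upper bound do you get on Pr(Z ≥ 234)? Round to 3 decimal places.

Markov's inequality: for a non-negative random variable, Pr(Z ≥ a) ≤ E[Z]/a.
Here E[Z] = 38 and a = 234, so the bound is 38/234 = 0.1624.

0.162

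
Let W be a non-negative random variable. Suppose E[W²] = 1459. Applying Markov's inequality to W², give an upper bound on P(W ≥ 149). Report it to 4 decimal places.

0.0657

Since W ≥ 0, the event {W ≥ 149} is the same as {W² ≥ 22201}.
Markov's inequality applied to W² gives P(W² ≥ 22201) ≤ E[W²]/22201 = 1459/22201 = 0.0657.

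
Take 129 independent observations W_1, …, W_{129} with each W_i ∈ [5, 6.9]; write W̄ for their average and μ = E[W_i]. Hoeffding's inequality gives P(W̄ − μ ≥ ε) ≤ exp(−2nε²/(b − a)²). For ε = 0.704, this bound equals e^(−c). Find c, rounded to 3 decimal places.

35.421

c = 2nε²/(b − a)² = 2·129·0.704² / 1.9² = 35.4208.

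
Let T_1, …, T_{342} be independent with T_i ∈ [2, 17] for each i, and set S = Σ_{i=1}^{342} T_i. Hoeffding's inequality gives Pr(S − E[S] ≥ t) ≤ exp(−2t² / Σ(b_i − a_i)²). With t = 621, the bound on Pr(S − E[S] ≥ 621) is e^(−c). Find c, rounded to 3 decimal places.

10.023

Σ(b_i − a_i)² = 342·(15)² = 76950.
c = 2t²/76950 = 2·621²/76950 = 10.0232.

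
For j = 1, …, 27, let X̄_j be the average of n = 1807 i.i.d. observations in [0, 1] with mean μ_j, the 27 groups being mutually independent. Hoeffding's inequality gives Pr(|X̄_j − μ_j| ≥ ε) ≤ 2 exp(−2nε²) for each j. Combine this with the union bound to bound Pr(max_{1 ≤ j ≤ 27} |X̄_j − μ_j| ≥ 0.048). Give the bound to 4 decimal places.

Per-experiment Hoeffding bound: 2·exp(−2·1807·0.048²) = 2·exp(−8.32666) = 0.00048396.
Union bound over 27 events: 27·0.00048396 = 0.01307.

0.0131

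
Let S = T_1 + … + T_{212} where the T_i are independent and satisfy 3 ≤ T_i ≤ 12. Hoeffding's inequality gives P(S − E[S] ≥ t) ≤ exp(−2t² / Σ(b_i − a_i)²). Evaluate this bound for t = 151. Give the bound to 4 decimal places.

0.0703

Σ(b_i − a_i)² = 212·(9)² = 17172.
Exponent = 2·151²/17172 = 2.6556.
Bound = exp(−2.6556) = 0.07026.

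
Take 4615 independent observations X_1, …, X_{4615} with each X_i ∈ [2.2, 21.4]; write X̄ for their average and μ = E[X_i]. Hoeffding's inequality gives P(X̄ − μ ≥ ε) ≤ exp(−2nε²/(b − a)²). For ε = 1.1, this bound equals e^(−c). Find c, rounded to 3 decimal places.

c = 2nε²/(b − a)² = 2·4615·1.1² / 19.2² = 30.2960.

30.296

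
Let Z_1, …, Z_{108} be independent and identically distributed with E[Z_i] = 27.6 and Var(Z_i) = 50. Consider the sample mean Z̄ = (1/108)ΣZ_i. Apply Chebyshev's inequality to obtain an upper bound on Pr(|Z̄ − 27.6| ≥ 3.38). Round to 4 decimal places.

Var(Z̄) = Var(Z_i)/n = 50/108 = 0.46296.
Chebyshev: Pr(|Z̄ − 27.6| ≥ 3.38) ≤ Var(Z̄)/(3.38)² = 50/(108·3.38²) = 0.0405.

0.0405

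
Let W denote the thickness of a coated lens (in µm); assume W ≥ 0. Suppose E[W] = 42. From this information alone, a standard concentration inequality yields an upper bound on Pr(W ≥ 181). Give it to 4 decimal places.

0.2320

Only the mean of a non-negative variable is known, so Markov's inequality is the applicable tail bound.
Markov's inequality: for a non-negative random variable, Pr(W ≥ a) ≤ E[W]/a.
Here E[W] = 42 and a = 181, so the bound is 42/181 = 0.2320.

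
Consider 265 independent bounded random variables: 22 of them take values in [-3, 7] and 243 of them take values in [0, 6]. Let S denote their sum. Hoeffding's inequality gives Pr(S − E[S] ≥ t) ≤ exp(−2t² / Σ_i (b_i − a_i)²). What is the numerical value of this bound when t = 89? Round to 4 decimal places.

Σ(b_i − a_i)² = 22·10² + 243·6² = 10948.
Exponent = 2·89² / 10948 = 1.44702.
Bound = exp(−1.44702) = 0.23527.

0.2353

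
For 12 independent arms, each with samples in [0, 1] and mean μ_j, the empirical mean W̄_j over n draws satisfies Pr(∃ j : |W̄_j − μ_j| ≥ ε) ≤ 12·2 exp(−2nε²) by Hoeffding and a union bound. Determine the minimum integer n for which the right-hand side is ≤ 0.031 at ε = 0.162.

127

Need 2·12·exp(−2nε²) ≤ 0.031, i.e. exp(−2nε²) ≤ 0.031/24.
So 2nε² ≥ ln(24/0.031) = 6.651822.
Hence n ≥ 6.651822/(2·0.162²) = 126.730.
The smallest integer n is 127.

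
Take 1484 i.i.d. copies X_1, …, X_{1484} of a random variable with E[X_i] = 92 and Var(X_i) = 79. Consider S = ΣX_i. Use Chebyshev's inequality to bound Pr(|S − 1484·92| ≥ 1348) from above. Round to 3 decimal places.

Var(S) = n·Var(X_i) = 1484·79 = 117236.
Chebyshev: Pr(|S − 1484·92| ≥ 1348) ≤ Var(S)/1348² = 117236/1817104 = 0.0645.

0.065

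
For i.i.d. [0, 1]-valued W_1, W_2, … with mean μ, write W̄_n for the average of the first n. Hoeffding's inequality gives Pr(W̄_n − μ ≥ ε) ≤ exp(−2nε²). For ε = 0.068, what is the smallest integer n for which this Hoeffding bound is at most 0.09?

261

Require exp(−2nε²) ≤ 0.09, i.e. 2nε² ≥ ln(1/0.09) = 2.407946.
So n ≥ 2.407946 / (2·0.068²) = 260.375.
The smallest integer n is 261.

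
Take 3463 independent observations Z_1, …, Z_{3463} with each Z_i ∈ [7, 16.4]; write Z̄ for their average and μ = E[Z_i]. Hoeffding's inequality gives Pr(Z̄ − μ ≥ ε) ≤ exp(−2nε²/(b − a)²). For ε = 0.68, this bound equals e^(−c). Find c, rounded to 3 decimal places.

36.245

c = 2nε²/(b − a)² = 2·3463·0.68² / 9.4² = 36.2447.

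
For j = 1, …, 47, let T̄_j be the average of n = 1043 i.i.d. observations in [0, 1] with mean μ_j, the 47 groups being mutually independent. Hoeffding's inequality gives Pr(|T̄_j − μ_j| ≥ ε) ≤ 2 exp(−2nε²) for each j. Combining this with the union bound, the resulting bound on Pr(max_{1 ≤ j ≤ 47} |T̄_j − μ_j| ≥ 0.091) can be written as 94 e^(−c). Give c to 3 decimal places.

17.274

Union bound over the 47 events: Pr(max_{1 ≤ j ≤ 47} |T̄_j − μ_j| ≥ 0.091) ≤ 47·2·exp(−2nε²) = 94 exp(−2·1043·0.091²).
So c = 2·1043·0.091² = 17.2742.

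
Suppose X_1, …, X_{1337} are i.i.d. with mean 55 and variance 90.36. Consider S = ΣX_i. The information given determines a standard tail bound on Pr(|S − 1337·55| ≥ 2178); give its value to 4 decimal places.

With mean and variance of each term known, Chebyshev's inequality bounds the deviation of the sum (or sample mean).
Var(S) = n·Var(X_i) = 1337·90.36 = 120811.32.
Chebyshev: Pr(|S − 1337·55| ≥ 2178) ≤ Var(S)/2178² = 120811.32/4743684 = 0.0255.

0.0255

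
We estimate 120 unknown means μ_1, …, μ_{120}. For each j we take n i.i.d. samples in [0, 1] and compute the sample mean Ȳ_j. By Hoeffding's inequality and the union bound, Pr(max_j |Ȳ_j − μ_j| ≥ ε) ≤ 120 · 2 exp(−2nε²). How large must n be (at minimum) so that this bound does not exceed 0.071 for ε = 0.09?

502

Need 2·120·exp(−2nε²) ≤ 0.071, i.e. exp(−2nε²) ≤ 0.071/240.
So 2nε² ≥ ln(240/0.071) = 8.125714.
Hence n ≥ 8.125714/(2·0.09²) = 501.587.
The smallest integer n is 502.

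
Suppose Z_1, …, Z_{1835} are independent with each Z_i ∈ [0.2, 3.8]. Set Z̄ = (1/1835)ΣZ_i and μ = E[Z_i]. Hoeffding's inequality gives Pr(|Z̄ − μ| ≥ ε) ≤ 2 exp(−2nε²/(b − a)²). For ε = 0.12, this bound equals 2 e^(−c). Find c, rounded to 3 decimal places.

c = 2nε²/(b − a)² = 2·1835·0.12² / 3.6² = 4.0778.

4.078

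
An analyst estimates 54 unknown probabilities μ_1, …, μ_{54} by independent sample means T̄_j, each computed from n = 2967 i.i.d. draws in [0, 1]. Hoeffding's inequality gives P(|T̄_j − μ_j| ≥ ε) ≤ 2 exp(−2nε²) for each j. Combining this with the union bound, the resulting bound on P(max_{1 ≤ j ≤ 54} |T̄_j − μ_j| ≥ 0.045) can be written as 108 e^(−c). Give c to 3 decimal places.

12.016

Union bound over the 54 events: P(max_{1 ≤ j ≤ 54} |T̄_j − μ_j| ≥ 0.045) ≤ 54·2·exp(−2nε²) = 108 exp(−2·2967·0.045²).
So c = 2·2967·0.045² = 12.0163.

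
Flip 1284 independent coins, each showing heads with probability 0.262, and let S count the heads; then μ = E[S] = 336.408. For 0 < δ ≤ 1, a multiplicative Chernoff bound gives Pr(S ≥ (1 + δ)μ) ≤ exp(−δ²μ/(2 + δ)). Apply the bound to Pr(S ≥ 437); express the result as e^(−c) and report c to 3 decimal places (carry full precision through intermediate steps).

13.083

Write 437 = (1 + δ)μ, so δ = 437/336.408 − 1 = 0.2990179…
Then the exponent is δ²μ/(2 + δ) = (437 − μ)² / (μ·(2 + δ)) = 13.083328.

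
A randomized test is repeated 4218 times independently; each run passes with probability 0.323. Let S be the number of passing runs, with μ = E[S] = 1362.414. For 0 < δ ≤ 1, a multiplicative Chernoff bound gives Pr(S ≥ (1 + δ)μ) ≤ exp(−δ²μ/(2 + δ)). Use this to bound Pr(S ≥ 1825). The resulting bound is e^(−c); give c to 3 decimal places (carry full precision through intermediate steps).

67.135

Write 1825 = (1 + δ)μ, so δ = 1825/1362.414 − 1 = 0.3395341…
Then the exponent is δ²μ/(2 + δ) = (1825 − μ)² / (μ·(2 + δ)) = 67.134614.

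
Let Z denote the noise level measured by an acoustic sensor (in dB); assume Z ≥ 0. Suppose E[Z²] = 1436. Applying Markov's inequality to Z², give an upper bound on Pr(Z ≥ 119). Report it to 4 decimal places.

0.1014

Since Z ≥ 0, the event {Z ≥ 119} is the same as {Z² ≥ 14161}.
Markov's inequality applied to Z² gives Pr(Z² ≥ 14161) ≤ E[Z²]/14161 = 1436/14161 = 0.1014.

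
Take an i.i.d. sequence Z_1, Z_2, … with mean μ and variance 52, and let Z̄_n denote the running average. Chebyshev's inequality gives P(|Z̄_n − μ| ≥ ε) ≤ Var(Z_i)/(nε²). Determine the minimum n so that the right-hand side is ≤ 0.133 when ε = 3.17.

39

Require 52/(n·3.17²) ≤ 0.133, i.e. n ≥ 52/(0.133·3.17²) = 38.907.
The smallest integer n is 39.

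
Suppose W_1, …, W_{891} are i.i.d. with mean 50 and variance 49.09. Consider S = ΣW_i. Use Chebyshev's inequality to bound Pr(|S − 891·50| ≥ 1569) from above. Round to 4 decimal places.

Var(S) = n·Var(W_i) = 891·49.09 = 43739.19.
Chebyshev: Pr(|S − 891·50| ≥ 1569) ≤ Var(S)/1569² = 43739.19/2461761 = 0.0178.

0.0178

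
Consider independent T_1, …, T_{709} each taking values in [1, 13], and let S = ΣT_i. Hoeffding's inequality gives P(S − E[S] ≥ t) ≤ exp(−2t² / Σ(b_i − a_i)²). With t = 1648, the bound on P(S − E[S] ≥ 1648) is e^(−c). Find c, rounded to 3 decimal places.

Σ(b_i − a_i)² = 709·(12)² = 102096.
c = 2t²/102096 = 2·1648²/102096 = 53.2029.

53.203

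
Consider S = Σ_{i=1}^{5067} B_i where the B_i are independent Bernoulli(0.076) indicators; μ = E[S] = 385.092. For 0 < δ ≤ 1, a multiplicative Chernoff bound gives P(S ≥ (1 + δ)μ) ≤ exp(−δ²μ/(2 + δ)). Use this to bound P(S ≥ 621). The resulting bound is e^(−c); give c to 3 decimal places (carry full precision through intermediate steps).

Write 621 = (1 + δ)μ, so δ = 621/385.092 − 1 = 0.6126017…
Then the exponent is δ²μ/(2 + δ) = (621 − μ)² / (μ·(2 + δ)) = 55.315602.

55.316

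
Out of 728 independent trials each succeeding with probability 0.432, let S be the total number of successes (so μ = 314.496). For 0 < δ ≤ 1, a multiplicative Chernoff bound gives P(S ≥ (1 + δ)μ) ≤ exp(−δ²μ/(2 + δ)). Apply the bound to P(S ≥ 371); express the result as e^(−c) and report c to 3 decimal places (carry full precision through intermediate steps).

Write 371 = (1 + δ)μ, so δ = 371/314.496 − 1 = 0.1796652…
Then the exponent is δ²μ/(2 + δ) = (371 − μ)² / (μ·(2 + δ)) = 4.657506.

4.658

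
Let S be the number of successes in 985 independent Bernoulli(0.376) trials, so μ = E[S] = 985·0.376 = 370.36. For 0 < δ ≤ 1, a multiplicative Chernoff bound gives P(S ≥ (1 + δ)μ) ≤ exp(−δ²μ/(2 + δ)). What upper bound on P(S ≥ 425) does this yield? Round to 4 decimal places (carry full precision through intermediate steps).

0.0234

Write 425 = (1 + δ)μ, so δ = 425/370.36 − 1 = 0.1475321…
Then the exponent is δ²μ/(2 + δ) = (425 − μ)² / (μ·(2 + δ)) = 3.753683.
Bound = exp(−3.753683) = 0.02343.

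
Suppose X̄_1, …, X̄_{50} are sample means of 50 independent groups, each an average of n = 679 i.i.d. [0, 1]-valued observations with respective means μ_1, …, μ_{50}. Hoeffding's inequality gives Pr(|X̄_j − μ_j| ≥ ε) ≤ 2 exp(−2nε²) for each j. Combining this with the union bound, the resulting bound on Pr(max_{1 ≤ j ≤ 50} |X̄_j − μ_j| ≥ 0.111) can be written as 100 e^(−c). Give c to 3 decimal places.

16.732

Union bound over the 50 events: Pr(max_{1 ≤ j ≤ 50} |X̄_j − μ_j| ≥ 0.111) ≤ 50·2·exp(−2nε²) = 100 exp(−2·679·0.111²).
So c = 2·679·0.111² = 16.7319.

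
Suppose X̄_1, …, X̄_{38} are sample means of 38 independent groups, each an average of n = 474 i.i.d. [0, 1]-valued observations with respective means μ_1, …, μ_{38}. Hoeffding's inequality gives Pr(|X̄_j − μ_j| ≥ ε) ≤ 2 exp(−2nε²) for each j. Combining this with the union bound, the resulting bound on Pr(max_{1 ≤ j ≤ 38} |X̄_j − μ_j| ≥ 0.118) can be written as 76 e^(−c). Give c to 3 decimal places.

13.200

Union bound over the 38 events: Pr(max_{1 ≤ j ≤ 38} |X̄_j − μ_j| ≥ 0.118) ≤ 38·2·exp(−2nε²) = 76 exp(−2·474·0.118²).
So c = 2·474·0.118² = 13.2000.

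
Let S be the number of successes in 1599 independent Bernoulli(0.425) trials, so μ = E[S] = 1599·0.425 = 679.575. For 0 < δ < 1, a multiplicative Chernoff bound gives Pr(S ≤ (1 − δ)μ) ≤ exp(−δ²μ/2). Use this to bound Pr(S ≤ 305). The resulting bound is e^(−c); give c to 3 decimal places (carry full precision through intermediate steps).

103.231

Write 305 = (1 − δ)μ, so δ = 1 − 305/679.575 = 0.5511901…
Then the exponent is δ²μ/2 = (μ − 305)²/(2μ) = 103.231012.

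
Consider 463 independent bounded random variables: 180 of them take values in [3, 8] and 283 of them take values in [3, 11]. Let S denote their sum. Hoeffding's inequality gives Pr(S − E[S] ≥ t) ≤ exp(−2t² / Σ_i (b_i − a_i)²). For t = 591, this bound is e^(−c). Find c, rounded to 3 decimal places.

30.893

Σ(b_i − a_i)² = 180·5² + 283·8² = 22612.
c = 2t² / 22612 = 2·591² / 22612 = 30.8934.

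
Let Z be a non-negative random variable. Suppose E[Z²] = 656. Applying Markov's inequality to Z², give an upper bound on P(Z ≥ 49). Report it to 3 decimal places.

Since Z ≥ 0, the event {Z ≥ 49} is the same as {Z² ≥ 2401}.
Markov's inequality applied to Z² gives P(Z² ≥ 2401) ≤ E[Z²]/2401 = 656/2401 = 0.2732.

0.273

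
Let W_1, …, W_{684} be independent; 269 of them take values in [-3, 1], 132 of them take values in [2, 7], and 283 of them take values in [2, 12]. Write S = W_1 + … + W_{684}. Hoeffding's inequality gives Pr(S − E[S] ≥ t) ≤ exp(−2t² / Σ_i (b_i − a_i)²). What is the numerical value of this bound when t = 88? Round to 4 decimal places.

Σ(b_i − a_i)² = 269·4² + 132·5² + 283·10² = 35904.
Exponent = 2·88² / 35904 = 0.43137.
Bound = exp(−0.43137) = 0.64962.

0.6496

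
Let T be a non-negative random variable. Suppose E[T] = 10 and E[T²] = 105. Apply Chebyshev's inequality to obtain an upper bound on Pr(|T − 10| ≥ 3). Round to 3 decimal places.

Var(T) = E[T²] − (E[T])² = 105 − 100 = 5.
Chebyshev's inequality: Pr(|T − μ| ≥ t) ≤ Var(T)/t² = 5/9 = 0.5556.

0.556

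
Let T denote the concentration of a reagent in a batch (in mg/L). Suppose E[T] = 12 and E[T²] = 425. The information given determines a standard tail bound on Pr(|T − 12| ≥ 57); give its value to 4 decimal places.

The first two moments determine the variance, so Chebyshev's inequality is the sharpest standard bound available.
Var(T) = E[T²] − (E[T])² = 425 − 144 = 281.
Chebyshev's inequality: Pr(|T − μ| ≥ t) ≤ Var(T)/t² = 281/3249 = 0.0865.

0.0865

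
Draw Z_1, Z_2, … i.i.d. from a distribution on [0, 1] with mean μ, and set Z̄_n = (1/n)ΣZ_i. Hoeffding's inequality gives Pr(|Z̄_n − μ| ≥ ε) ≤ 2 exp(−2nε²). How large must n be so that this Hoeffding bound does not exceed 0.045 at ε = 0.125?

Require 2·exp(−2nε²) ≤ 0.045, i.e. 2nε² ≥ ln(2/0.045) = 3.794240.
So n ≥ 3.794240 / (2·0.125²) = 121.416.
The smallest integer n is 122.

122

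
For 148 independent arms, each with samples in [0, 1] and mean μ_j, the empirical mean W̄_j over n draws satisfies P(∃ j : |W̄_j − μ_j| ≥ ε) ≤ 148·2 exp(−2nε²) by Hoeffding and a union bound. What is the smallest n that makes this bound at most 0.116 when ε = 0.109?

Need 2·148·exp(−2nε²) ≤ 0.116, i.e. exp(−2nε²) ≤ 0.116/296.
So 2nε² ≥ ln(296/0.116) = 7.844525.
Hence n ≥ 7.844525/(2·0.109²) = 330.129.
The smallest integer n is 331.

331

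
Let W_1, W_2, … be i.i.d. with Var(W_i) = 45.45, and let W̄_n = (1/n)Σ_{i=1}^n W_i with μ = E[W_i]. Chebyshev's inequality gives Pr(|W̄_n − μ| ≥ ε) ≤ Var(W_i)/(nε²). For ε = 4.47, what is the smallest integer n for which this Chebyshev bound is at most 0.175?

Require 45.45/(n·4.47²) ≤ 0.175, i.e. n ≥ 45.45/(0.175·4.47²) = 12.998.
The smallest integer n is 13.

13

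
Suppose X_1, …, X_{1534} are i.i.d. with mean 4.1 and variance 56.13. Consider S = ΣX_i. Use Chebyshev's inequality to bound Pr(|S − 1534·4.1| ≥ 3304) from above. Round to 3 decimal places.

Var(S) = n·Var(X_i) = 1534·56.13 = 86103.42.
Chebyshev: Pr(|S − 1534·4.1| ≥ 3304) ≤ Var(S)/3304² = 86103.42/10916416 = 0.0079.

0.008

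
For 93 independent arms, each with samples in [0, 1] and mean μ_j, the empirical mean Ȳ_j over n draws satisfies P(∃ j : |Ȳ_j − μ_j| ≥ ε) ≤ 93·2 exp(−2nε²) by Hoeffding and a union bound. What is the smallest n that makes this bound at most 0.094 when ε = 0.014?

19363

Need 2·93·exp(−2nε²) ≤ 0.094, i.e. exp(−2nε²) ≤ 0.094/186.
So 2nε² ≥ ln(186/0.094) = 7.590207.
Hence n ≥ 7.590207/(2·0.014²) = 19362.773.
The smallest integer n is 19363.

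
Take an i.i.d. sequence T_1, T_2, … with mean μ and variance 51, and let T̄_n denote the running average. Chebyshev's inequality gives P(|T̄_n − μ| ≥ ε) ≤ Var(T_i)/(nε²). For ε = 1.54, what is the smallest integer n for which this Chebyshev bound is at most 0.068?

317

Require 51/(n·1.54²) ≤ 0.068, i.e. n ≥ 51/(0.068·1.54²) = 316.242.
The smallest integer n is 317.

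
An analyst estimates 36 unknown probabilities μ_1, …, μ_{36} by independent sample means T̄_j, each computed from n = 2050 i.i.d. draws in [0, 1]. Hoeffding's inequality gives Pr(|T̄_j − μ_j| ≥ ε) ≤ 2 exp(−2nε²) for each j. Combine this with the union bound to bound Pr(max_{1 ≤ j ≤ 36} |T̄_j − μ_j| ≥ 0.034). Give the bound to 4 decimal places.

0.6294

Per-experiment Hoeffding bound: 2·exp(−2·2050·0.034²) = 2·exp(−4.73960) = 0.017484.
Union bound over 36 events: 36·0.017484 = 0.62943.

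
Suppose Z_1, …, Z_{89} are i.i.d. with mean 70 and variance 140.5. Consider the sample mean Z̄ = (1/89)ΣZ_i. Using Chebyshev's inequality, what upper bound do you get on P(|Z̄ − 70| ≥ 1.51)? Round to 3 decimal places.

0.692

Var(Z̄) = Var(Z_i)/n = 140.5/89 = 1.5787.
Chebyshev: P(|Z̄ − 70| ≥ 1.51) ≤ Var(Z̄)/(1.51)² = 140.5/(89·1.51²) = 0.6924.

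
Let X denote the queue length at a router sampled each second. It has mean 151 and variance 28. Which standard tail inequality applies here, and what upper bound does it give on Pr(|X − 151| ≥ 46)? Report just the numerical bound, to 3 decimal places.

Mean and variance are known, so Chebyshev's inequality applies.
Chebyshev: Pr(|X − μ| ≥ t) ≤ Var(X)/t².
Bound = 28 / 2116 = 0.0132.

0.013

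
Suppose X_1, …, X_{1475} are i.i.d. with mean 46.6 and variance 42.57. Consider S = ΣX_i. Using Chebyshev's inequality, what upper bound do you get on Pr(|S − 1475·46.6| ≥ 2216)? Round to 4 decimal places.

Var(S) = n·Var(X_i) = 1475·42.57 = 62790.75.
Chebyshev: Pr(|S − 1475·46.6| ≥ 2216) ≤ Var(S)/2216² = 62790.75/4910656 = 0.0128.

0.0128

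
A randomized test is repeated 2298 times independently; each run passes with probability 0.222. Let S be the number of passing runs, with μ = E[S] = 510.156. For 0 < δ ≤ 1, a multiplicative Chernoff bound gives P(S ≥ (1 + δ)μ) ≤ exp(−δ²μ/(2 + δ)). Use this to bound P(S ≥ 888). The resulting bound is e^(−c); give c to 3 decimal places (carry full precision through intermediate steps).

Write 888 = (1 + δ)μ, so δ = 888/510.156 − 1 = 0.740644…
Then the exponent is δ²μ/(2 + δ) = (888 − μ)² / (μ·(2 + δ)) = 102.110271.

102.110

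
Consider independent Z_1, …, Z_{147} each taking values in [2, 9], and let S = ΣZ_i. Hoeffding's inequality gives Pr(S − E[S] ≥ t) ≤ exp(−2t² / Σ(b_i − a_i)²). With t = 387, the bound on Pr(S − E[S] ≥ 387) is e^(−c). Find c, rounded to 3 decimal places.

41.585

Σ(b_i − a_i)² = 147·(7)² = 7203.
c = 2t²/7203 = 2·387²/7203 = 41.5852.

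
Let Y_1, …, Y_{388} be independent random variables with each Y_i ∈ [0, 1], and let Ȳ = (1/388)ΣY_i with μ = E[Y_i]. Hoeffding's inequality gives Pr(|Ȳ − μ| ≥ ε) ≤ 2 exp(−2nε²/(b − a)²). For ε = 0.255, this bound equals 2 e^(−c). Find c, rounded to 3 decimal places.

c = 2nε²/(b − a)² = 2·388·0.255² / 1² = 50.4594.

50.459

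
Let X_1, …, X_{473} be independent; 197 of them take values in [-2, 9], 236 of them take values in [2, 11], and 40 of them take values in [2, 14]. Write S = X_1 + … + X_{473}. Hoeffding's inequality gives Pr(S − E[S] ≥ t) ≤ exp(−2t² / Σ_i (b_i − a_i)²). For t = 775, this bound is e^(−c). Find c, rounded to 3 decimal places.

Σ(b_i − a_i)² = 197·11² + 236·9² + 40·12² = 48713.
c = 2t² / 48713 = 2·775² / 48713 = 24.6597.

24.660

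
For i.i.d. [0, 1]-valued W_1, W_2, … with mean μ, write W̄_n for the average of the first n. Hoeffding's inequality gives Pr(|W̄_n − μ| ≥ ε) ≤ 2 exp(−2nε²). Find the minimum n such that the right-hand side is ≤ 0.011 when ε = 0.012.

Require 2·exp(−2nε²) ≤ 0.011, i.e. 2nε² ≥ ln(2/0.011) = 5.203007.
So n ≥ 5.203007 / (2·0.012²) = 18065.997.
The smallest integer n is 18066.

18066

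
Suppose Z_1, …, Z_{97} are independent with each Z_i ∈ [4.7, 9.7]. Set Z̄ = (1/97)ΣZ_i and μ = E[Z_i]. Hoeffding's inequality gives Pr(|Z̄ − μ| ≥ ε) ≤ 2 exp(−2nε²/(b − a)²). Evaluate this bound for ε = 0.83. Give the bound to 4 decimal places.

Exponent: 2nε²/(b − a)² = 2·97·0.83² / 5² = 5.34586.
Bound = 2·exp(−5.34586) = 0.00954.

0.0095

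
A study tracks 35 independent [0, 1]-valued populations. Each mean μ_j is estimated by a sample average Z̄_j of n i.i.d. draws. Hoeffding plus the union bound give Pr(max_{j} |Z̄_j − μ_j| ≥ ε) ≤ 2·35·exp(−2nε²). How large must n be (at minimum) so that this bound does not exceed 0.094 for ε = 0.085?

458

Need 2·35·exp(−2nε²) ≤ 0.094, i.e. exp(−2nε²) ≤ 0.094/70.
So 2nε² ≥ ln(70/0.094) = 6.612956.
Hence n ≥ 6.612956/(2·0.085²) = 457.644.
The smallest integer n is 458.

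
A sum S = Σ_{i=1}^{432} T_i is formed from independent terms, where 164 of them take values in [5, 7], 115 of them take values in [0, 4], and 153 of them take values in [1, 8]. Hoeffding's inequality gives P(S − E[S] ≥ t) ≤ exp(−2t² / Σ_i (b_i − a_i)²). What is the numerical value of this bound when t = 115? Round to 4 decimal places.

Σ(b_i − a_i)² = 164·2² + 115·4² + 153·7² = 9993.
Exponent = 2·115² / 9993 = 2.64685.
Bound = exp(−2.64685) = 0.07087.

0.0709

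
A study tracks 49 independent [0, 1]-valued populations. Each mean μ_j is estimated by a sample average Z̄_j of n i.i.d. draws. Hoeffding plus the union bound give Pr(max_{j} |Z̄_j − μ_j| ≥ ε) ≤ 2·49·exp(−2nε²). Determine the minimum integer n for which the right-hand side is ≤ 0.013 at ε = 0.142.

Need 2·49·exp(−2nε²) ≤ 0.013, i.e. exp(−2nε²) ≤ 0.013/98.
So 2nε² ≥ ln(98/0.013) = 8.927773.
Hence n ≥ 8.927773/(2·0.142²) = 221.379.
The smallest integer n is 222.

222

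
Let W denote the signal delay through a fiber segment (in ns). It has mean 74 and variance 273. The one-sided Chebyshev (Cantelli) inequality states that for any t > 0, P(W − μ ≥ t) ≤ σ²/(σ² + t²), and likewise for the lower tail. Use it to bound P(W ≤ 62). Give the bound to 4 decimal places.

0.6547

Here σ² = 273 and t = 12, so σ² + t² = 417.
Cantelli's bound: 273/417 = 0.6547.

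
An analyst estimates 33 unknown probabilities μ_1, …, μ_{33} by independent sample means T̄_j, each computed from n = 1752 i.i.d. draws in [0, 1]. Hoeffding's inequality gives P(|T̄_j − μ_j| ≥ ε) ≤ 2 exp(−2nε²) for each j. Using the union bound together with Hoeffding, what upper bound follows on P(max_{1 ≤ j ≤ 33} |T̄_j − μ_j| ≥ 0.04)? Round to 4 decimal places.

0.2425

Per-experiment Hoeffding bound: 2·exp(−2·1752·0.04²) = 2·exp(−5.60640) = 0.0073485.
Union bound over 33 events: 33·0.0073485 = 0.24250.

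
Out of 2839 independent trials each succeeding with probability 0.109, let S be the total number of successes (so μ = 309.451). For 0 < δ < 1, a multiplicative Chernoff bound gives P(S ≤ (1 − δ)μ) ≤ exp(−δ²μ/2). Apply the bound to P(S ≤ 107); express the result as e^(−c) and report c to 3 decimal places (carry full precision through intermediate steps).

Write 107 = (1 − δ)μ, so δ = 1 − 107/309.451 = 0.6542264…
Then the exponent is δ²μ/2 = (μ − 107)²/(2μ) = 66.224390.

66.224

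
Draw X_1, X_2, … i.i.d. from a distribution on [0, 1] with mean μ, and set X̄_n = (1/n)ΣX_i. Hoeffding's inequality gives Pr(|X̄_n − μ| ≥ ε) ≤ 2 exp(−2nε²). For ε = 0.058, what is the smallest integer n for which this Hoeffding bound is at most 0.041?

Require 2·exp(−2nε²) ≤ 0.041, i.e. 2nε² ≥ ln(2/0.041) = 3.887330.
So n ≥ 3.887330 / (2·0.058²) = 577.784.
The smallest integer n is 578.

578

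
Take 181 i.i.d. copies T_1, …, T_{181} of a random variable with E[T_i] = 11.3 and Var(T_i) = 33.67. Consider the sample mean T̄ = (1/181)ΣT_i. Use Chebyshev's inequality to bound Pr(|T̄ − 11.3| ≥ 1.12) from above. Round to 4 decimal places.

0.1483

Var(T̄) = Var(T_i)/n = 33.67/181 = 0.18602.
Chebyshev: Pr(|T̄ − 11.3| ≥ 1.12) ≤ Var(T̄)/(1.12)² = 33.67/(181·1.12²) = 0.1483.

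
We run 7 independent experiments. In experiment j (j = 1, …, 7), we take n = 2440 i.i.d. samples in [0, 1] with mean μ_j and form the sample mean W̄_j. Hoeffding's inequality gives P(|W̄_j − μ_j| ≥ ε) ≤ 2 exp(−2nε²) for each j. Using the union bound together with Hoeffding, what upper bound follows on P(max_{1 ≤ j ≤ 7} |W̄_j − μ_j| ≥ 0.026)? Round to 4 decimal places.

0.5169

Per-experiment Hoeffding bound: 2·exp(−2·2440·0.026²) = 2·exp(−3.29888) = 0.073849.
Union bound over 7 events: 7·0.073849 = 0.51694.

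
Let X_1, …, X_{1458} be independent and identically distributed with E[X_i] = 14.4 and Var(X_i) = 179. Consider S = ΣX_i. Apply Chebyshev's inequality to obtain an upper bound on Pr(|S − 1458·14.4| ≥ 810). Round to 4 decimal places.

Var(S) = n·Var(X_i) = 1458·179 = 260982.
Chebyshev: Pr(|S − 1458·14.4| ≥ 810) ≤ Var(S)/810² = 260982/656100 = 0.3978.

0.3978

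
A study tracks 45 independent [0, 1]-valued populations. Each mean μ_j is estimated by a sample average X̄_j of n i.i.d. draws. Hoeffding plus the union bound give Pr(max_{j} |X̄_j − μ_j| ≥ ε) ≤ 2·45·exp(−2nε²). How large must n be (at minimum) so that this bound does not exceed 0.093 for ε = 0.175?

Need 2·45·exp(−2nε²) ≤ 0.093, i.e. exp(−2nε²) ≤ 0.093/90.
So 2nε² ≥ ln(90/0.093) = 6.874965.
Hence n ≥ 6.874965/(2·0.175²) = 112.244.
The smallest integer n is 113.

113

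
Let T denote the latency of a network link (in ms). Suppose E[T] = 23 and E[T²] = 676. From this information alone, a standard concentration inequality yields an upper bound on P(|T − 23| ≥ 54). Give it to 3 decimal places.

The first two moments determine the variance, so Chebyshev's inequality is the sharpest standard bound available.
Var(T) = E[T²] − (E[T])² = 676 − 529 = 147.
Chebyshev's inequality: P(|T − μ| ≥ t) ≤ Var(T)/t² = 147/2916 = 0.0504.

0.050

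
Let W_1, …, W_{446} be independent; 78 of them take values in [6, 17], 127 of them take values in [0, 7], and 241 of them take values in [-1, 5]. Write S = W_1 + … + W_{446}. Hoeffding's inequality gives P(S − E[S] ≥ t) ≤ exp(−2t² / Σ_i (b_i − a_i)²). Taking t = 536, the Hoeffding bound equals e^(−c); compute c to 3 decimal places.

23.610

Σ(b_i − a_i)² = 78·11² + 127·7² + 241·6² = 24337.
c = 2t² / 24337 = 2·536² / 24337 = 23.6098.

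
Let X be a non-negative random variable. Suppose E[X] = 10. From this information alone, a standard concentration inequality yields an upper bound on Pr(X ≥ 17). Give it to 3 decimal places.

0.588

Only the mean of a non-negative variable is known, so Markov's inequality is the applicable tail bound.
Markov's inequality: for a non-negative random variable, Pr(X ≥ a) ≤ E[X]/a.
Here E[X] = 10 and a = 17, so the bound is 10/17 = 0.5882.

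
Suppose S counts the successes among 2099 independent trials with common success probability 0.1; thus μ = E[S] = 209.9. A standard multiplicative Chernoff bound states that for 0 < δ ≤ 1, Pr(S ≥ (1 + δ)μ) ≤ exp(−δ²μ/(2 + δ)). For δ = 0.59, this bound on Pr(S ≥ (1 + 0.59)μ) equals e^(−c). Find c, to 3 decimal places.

c = δ²μ/(2 + δ) = 0.59²·209.9/(2 + 0.59) = 28.2109.

28.211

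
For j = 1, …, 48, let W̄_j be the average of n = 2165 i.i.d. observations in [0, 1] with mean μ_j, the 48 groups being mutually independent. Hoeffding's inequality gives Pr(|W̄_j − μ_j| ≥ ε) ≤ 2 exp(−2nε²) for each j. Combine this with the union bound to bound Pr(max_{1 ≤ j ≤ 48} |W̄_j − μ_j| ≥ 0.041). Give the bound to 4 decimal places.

Per-experiment Hoeffding bound: 2·exp(−2·2165·0.041²) = 2·exp(−7.27873) = 0.0013801.
Union bound over 48 events: 48·0.0013801 = 0.06625.

0.0662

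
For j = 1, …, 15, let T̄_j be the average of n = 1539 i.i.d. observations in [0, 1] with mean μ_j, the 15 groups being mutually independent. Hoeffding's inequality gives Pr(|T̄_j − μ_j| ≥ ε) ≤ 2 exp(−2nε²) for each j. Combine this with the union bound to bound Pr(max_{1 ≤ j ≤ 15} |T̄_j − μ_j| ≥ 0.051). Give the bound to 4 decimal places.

Per-experiment Hoeffding bound: 2·exp(−2·1539·0.051²) = 2·exp(−8.00588) = 0.00066699.
Union bound over 15 events: 15·0.00066699 = 0.01000.

0.0100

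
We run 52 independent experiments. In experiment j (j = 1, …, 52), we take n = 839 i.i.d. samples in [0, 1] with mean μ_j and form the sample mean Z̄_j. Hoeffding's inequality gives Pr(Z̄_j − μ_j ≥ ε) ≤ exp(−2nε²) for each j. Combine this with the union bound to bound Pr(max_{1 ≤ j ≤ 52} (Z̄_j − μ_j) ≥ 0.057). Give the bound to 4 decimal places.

Per-experiment Hoeffding bound: exp(−2·839·0.057²) = exp(−5.45182) = 0.0042885.
Union bound over 52 events: 52·0.0042885 = 0.22300.

0.2230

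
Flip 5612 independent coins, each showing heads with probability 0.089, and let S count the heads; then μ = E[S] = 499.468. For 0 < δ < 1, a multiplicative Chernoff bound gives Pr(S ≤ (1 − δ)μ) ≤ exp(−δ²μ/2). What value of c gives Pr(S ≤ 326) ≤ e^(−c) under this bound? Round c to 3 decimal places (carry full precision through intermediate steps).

30.123

Write 326 = (1 − δ)μ, so δ = 1 − 326/499.468 = 0.3473055…
Then the exponent is δ²μ/2 = (μ − 326)²/(2μ) = 30.123198.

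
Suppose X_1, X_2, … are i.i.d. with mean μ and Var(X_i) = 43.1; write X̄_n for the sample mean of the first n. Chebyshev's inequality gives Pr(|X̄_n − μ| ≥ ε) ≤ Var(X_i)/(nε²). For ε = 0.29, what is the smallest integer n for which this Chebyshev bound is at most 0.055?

9318

Require 43.1/(n·0.29²) ≤ 0.055, i.e. n ≥ 43.1/(0.055·0.29²) = 9317.912.
The smallest integer n is 9318.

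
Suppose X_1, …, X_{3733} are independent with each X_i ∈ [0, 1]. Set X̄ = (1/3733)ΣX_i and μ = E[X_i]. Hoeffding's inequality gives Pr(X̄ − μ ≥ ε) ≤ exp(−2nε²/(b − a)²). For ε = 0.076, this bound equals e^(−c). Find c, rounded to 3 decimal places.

43.124

c = 2nε²/(b − a)² = 2·3733·0.076² / 1² = 43.1236.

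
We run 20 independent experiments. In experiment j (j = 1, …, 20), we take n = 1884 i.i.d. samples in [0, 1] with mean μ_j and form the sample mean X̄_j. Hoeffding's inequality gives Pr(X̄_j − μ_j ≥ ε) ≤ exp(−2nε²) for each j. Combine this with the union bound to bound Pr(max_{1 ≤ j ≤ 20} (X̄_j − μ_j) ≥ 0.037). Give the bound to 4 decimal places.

0.1150

Per-experiment Hoeffding bound: exp(−2·1884·0.037²) = exp(−5.15839) = 0.0057509.
Union bound over 20 events: 20·0.0057509 = 0.11502.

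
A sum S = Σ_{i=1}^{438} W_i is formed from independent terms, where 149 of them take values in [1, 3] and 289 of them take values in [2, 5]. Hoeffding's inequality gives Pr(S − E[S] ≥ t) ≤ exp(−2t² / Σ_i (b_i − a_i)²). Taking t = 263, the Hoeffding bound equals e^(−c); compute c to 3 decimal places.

Σ(b_i − a_i)² = 149·2² + 289·3² = 3197.
c = 2t² / 3197 = 2·263² / 3197 = 43.2712.

43.271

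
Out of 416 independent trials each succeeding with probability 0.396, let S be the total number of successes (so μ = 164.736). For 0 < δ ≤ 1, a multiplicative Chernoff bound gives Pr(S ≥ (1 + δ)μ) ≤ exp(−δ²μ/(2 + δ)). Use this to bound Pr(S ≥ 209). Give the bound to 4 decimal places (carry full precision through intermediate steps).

0.0053

Write 209 = (1 + δ)μ, so δ = 209/164.736 − 1 = 0.2686966…
Then the exponent is δ²μ/(2 + δ) = (209 − μ)² / (μ·(2 + δ)) = 5.242475.
Bound = exp(−5.242475) = 0.00529.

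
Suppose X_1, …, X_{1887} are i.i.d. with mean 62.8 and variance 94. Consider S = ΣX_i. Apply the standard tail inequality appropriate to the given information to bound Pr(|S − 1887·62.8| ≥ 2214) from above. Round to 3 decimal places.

With mean and variance of each term known, Chebyshev's inequality bounds the deviation of the sum (or sample mean).
Var(S) = n·Var(X_i) = 1887·94 = 177378.
Chebyshev: Pr(|S − 1887·62.8| ≥ 2214) ≤ Var(S)/2214² = 177378/4901796 = 0.0362.

0.036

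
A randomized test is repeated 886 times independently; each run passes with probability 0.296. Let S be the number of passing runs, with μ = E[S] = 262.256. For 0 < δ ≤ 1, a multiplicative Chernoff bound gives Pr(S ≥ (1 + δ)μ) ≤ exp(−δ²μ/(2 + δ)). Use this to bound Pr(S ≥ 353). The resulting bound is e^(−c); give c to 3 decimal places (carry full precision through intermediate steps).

13.384

Write 353 = (1 + δ)μ, so δ = 353/262.256 − 1 = 0.3460131…
Then the exponent is δ²μ/(2 + δ) = (353 − μ)² / (μ·(2 + δ)) = 13.383817.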